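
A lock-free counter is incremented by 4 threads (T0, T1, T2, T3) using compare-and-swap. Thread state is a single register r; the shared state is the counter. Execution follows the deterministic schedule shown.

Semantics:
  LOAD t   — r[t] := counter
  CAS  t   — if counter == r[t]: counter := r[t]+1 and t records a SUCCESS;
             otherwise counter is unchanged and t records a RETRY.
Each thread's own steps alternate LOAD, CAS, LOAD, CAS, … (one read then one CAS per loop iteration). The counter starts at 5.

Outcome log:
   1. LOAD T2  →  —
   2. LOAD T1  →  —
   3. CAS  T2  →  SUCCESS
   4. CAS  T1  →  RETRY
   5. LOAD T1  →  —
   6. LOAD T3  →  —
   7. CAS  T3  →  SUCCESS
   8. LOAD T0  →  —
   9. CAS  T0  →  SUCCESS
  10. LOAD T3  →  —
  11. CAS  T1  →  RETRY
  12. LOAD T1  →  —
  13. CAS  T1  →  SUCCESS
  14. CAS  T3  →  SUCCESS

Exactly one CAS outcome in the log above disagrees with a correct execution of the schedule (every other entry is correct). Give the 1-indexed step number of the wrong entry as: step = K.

Reference trace:
   1) LOAD T2:  M=5  r_T2=5
   2) LOAD T1:  M=5  r_T1=5
   3) CAS  T2:  M=6  r_T2=5 ✓
   4) CAS  T1:  M=6  r_T1=5 ✗
   5) LOAD T1:  M=6  r_T1=6
   6) LOAD T3:  M=6  r_T3=6
   7) CAS  T3:  M=7  r_T3=6 ✓
   8) LOAD T0:  M=7  r_T0=7
   9) CAS  T0:  M=8  r_T0=7 ✓
  10) LOAD T3:  M=8  r_T3=8
  11) CAS  T1:  M=8  r_T1=6 ✗
  12) LOAD T1:  M=8  r_T1=8
  13) CAS  T1:  M=9  r_T1=8 ✓
  14) CAS  T3:  M=9  r_T3=8 ✗
Mismatch at 14.

step = 14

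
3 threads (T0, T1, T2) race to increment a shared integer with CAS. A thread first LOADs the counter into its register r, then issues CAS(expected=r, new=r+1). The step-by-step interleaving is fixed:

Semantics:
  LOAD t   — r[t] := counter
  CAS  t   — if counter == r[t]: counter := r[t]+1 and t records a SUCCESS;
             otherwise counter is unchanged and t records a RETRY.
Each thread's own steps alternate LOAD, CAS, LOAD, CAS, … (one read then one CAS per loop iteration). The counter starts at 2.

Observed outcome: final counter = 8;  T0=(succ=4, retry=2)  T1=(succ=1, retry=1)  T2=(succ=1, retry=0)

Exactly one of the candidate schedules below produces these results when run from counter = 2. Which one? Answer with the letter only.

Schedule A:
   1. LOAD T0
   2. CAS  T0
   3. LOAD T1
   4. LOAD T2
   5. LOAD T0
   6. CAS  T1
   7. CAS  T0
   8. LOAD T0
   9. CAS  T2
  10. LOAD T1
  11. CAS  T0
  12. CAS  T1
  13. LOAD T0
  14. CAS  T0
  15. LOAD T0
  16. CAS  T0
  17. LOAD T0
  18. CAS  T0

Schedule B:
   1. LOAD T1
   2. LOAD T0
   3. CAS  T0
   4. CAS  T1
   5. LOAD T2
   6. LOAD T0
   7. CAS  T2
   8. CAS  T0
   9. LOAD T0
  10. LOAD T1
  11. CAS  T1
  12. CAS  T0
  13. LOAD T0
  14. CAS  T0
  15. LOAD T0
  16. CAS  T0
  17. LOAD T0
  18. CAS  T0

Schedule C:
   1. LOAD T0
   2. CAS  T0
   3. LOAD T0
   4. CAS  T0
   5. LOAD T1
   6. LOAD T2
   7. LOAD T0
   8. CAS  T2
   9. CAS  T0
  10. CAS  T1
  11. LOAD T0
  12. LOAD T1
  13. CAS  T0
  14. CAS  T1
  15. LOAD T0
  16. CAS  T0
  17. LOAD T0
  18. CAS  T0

Simulating candidate B:
   1) LOAD T1:  M=2  r_T1=2
   2) LOAD T0:  M=2  r_T0=2
   3) CAS  T0:  M=3  r_T0=2 ✓
   4) CAS  T1:  M=3  r_T1=2 ✗
   5) LOAD T2:  M=3  r_T2=3
   6) LOAD T0:  M=3  r_T0=3
   7) CAS  T2:  M=4  r_T2=3 ✓
   8) CAS  T0:  M=4  r_T0=3 ✗
   9) LOAD T0:  M=4  r_T0=4
  10) LOAD T1:  M=4  r_T1=4
  11) CAS  T1:  M=5  r_T1=4 ✓
  12) CAS  T0:  M=5  r_T0=4 ✗
  13) LOAD T0:  M=5  r_T0=5
  14) CAS  T0:  M=6  r_T0=5 ✓
  15) LOAD T0:  M=6  r_T0=6
  16) CAS  T0:  M=7  r_T0=6 ✓
  17) LOAD T0:  M=7  r_T0=7
  18) CAS  T0:  M=8  r_T0=7 ✓

B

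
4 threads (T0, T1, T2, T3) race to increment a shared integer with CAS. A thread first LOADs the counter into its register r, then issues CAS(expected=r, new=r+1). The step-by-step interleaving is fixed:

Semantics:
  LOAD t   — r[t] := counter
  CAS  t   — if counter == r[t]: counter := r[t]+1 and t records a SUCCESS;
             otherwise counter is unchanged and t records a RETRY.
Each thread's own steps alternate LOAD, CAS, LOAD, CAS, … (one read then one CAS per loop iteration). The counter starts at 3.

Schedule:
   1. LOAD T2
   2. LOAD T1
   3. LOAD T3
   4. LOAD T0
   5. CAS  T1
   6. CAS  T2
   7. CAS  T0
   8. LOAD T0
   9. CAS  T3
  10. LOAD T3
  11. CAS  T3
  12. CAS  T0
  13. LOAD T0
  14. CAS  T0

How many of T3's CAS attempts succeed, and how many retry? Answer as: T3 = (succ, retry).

T3 = (1, 1)

step 1: T2 LOAD ⇒ load; ctr=3 reg=3
step 2: T1 LOAD ⇒ load; ctr=3 reg=3
step 3: T3 LOAD ⇒ load; ctr=3 reg=3
step 4: T0 LOAD ⇒ load; ctr=3 reg=3
step 5: T1 CAS ⇒ ok; ctr=4 reg=3
step 6: T2 CAS ⇒ retry; ctr=4 reg=3
step 7: T0 CAS ⇒ retry; ctr=4 reg=3
step 8: T0 LOAD ⇒ load; ctr=4 reg=4
step 9: T3 CAS ⇒ retry; ctr=4 reg=3
step 10: T3 LOAD ⇒ load; ctr=4 reg=4
step 11: T3 CAS ⇒ ok; ctr=5 reg=4
step 12: T0 CAS ⇒ retry; ctr=5 reg=4
step 13: T0 LOAD ⇒ load; ctr=5 reg=5
step 14: T0 CAS ⇒ ok; ctr=6 reg=5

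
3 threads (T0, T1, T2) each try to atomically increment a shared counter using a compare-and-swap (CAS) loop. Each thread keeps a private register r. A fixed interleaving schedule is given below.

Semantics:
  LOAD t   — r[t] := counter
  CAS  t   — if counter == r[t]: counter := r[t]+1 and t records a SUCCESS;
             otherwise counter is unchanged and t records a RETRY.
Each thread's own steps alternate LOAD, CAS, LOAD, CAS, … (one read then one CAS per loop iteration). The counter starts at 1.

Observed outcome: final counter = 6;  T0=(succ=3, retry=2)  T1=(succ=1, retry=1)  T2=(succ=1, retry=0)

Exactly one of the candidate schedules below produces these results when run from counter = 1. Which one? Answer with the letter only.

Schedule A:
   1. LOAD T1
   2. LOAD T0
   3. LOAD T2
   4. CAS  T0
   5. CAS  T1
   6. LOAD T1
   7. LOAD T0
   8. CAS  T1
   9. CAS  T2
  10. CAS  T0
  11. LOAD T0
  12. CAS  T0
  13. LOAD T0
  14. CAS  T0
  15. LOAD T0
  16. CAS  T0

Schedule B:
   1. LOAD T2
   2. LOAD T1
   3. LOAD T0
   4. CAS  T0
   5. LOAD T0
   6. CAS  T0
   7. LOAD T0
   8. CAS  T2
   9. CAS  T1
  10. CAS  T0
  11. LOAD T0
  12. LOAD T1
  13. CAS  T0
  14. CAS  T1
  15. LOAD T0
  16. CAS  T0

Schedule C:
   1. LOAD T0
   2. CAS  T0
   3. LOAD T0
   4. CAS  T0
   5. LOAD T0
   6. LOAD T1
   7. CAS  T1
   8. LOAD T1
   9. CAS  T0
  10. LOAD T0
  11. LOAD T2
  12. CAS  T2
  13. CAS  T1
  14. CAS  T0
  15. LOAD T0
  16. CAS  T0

C

Tracing schedule C:
1. LOAD T0 → mem=1 r[T0]=1 [LOAD]
2. CAS T0 → mem=2 r[T0]=1 [OK]
3. LOAD T0 → mem=2 r[T0]=2 [LOAD]
4. CAS T0 → mem=3 r[T0]=2 [OK]
5. LOAD T0 → mem=3 r[T0]=3 [LOAD]
6. LOAD T1 → mem=3 r[T1]=3 [LOAD]
7. CAS T1 → mem=4 r[T1]=3 [OK]
8. LOAD T1 → mem=4 r[T1]=4 [LOAD]
9. CAS T0 → mem=4 r[T0]=3 [RETRY]
10. LOAD T0 → mem=4 r[T0]=4 [LOAD]
11. LOAD T2 → mem=4 r[T2]=4 [LOAD]
12. CAS T2 → mem=5 r[T2]=4 [OK]
13. CAS T1 → mem=5 r[T1]=4 [RETRY]
14. CAS T0 → mem=5 r[T0]=4 [RETRY]
15. LOAD T0 → mem=5 r[T0]=5 [LOAD]
16. CAS T0 → mem=6 r[T0]=5 [OK]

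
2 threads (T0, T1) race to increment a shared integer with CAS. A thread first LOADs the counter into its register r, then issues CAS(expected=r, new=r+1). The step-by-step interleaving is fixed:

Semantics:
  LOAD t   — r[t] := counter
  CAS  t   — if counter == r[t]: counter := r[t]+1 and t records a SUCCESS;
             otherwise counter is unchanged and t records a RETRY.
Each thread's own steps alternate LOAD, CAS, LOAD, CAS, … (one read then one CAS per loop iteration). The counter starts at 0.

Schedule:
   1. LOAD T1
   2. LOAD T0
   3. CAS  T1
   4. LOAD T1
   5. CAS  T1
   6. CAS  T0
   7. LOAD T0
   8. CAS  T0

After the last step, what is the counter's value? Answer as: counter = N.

counter = 3

T1 LOAD — after: cnt=0, r=0 — load
T0 LOAD — after: cnt=0, r=0 — load
T1 CAS — after: cnt=1, r=0 — ok
T1 LOAD — after: cnt=1, r=1 — load
T1 CAS — after: cnt=2, r=1 — ok
T0 CAS — after: cnt=2, r=0 — retry
T0 LOAD — after: cnt=2, r=2 — load
T0 CAS — after: cnt=3, r=2 — ok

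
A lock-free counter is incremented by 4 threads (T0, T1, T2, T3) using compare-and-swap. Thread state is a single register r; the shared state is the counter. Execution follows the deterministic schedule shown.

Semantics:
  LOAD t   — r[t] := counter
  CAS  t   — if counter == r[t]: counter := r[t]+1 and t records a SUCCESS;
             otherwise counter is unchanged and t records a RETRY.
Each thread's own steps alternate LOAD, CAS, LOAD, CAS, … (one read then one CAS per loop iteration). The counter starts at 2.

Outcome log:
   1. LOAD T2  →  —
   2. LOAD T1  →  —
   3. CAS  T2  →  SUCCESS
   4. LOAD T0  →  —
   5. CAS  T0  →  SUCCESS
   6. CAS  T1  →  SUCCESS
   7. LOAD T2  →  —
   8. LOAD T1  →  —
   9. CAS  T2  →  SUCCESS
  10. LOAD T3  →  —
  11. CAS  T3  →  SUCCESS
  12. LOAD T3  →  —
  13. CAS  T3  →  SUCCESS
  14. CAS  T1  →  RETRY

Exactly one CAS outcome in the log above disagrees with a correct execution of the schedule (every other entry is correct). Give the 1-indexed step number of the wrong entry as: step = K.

Reference trace:
1. LOAD T2 → mem=2 r[T2]=2 [LOAD]
2. LOAD T1 → mem=2 r[T1]=2 [LOAD]
3. CAS T2 → mem=3 r[T2]=2 [OK]
4. LOAD T0 → mem=3 r[T0]=3 [LOAD]
5. CAS T0 → mem=4 r[T0]=3 [OK]
6. CAS T1 → mem=4 r[T1]=2 [RETRY]
7. LOAD T2 → mem=4 r[T2]=4 [LOAD]
8. LOAD T1 → mem=4 r[T1]=4 [LOAD]
9. CAS T2 → mem=5 r[T2]=4 [OK]
10. LOAD T3 → mem=5 r[T3]=5 [LOAD]
11. CAS T3 → mem=6 r[T3]=5 [OK]
12. LOAD T3 → mem=6 r[T3]=6 [LOAD]
13. CAS T3 → mem=7 r[T3]=6 [OK]
14. CAS T1 → mem=7 r[T1]=4 [RETRY]
Mismatch at 6.

step = 6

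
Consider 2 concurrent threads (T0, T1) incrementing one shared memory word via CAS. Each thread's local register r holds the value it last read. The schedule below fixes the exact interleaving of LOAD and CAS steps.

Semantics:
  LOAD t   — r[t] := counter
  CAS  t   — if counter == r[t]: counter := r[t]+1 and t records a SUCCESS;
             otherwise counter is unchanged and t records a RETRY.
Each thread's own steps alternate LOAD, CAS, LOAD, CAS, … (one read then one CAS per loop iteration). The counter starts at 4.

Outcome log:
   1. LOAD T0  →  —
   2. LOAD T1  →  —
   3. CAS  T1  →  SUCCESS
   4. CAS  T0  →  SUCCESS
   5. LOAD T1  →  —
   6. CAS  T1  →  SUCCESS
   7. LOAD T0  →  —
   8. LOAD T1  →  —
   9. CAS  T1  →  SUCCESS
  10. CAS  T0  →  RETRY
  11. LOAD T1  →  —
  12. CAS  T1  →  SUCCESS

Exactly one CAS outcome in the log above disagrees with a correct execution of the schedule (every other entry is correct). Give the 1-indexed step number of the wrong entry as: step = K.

Reference trace:
   1) LOAD T0:  M=4  r_T0=4
   2) LOAD T1:  M=4  r_T1=4
   3) CAS  T1:  M=5  r_T1=4 ✓
   4) CAS  T0:  M=5  r_T0=4 ✗
   5) LOAD T1:  M=5  r_T1=5
   6) CAS  T1:  M=6  r_T1=5 ✓
   7) LOAD T0:  M=6  r_T0=6
   8) LOAD T1:  M=6  r_T1=6
   9) CAS  T1:  M=7  r_T1=6 ✓
  10) CAS  T0:  M=7  r_T0=6 ✗
  11) LOAD T1:  M=7  r_T1=7
  12) CAS  T1:  M=8  r_T1=7 ✓
Flip is step 4.

step = 4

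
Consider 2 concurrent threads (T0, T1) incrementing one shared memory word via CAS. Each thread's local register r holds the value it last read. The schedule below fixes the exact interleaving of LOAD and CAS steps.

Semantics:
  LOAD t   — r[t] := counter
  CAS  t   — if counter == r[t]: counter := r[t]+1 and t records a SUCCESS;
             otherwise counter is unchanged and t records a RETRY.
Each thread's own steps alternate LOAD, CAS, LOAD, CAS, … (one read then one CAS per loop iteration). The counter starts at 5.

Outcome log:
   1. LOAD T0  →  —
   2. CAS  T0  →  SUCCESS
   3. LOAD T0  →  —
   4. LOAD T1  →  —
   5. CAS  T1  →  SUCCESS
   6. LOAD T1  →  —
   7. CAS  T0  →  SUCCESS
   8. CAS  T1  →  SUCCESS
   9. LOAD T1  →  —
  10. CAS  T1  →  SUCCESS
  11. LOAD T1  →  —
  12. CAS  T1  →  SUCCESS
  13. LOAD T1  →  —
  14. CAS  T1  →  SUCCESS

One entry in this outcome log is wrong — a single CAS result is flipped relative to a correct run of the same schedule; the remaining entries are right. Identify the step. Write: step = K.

Correct run:
T0 LOAD — after: cnt=5, r=5 — load
T0 CAS — after: cnt=6, r=5 — ok
T0 LOAD — after: cnt=6, r=6 — load
T1 LOAD — after: cnt=6, r=6 — load
T1 CAS — after: cnt=7, r=6 — ok
T1 LOAD — after: cnt=7, r=7 — load
T0 CAS — after: cnt=7, r=6 — retry
T1 CAS — after: cnt=8, r=7 — ok
T1 LOAD — after: cnt=8, r=8 — load
T1 CAS — after: cnt=9, r=8 — ok
T1 LOAD — after: cnt=9, r=9 — load
T1 CAS — after: cnt=10, r=9 — ok
T1 LOAD — after: cnt=10, r=10 — load
T1 CAS — after: cnt=11, r=10 — ok
Mismatch at 7.

step = 7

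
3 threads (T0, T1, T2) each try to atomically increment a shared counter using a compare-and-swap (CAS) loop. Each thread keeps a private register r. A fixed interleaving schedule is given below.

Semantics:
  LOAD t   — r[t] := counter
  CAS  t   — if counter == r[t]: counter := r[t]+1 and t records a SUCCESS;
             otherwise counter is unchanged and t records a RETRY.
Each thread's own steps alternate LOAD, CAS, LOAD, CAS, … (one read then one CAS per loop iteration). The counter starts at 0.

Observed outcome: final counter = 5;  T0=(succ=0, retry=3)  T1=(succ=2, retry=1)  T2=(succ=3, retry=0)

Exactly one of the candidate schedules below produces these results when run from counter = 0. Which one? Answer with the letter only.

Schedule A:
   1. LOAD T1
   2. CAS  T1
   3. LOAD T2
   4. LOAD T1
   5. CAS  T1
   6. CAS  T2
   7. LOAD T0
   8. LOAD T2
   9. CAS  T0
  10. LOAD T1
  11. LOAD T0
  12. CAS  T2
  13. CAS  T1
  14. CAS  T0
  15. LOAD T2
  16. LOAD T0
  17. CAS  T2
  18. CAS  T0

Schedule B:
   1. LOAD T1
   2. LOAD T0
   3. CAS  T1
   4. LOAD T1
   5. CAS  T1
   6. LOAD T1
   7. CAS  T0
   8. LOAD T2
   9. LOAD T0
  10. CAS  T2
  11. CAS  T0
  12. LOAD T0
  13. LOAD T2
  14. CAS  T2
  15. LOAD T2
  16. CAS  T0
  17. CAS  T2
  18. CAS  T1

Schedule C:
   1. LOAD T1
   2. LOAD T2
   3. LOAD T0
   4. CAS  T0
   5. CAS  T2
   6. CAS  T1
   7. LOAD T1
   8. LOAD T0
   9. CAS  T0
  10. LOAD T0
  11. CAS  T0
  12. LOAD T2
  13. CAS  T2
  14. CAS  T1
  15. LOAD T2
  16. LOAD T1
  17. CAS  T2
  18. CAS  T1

B

Run B:
[1] T1.load  rd  (counter 0, T1.r 0)
[2] T0.load  rd  (counter 0, T0.r 0)
[3] T1.cas  hit  (counter 1, T1.r 0)
[4] T1.load  rd  (counter 1, T1.r 1)
[5] T1.cas  hit  (counter 2, T1.r 1)
[6] T1.load  rd  (counter 2, T1.r 2)
[7] T0.cas  miss  (counter 2, T0.r 0)
[8] T2.load  rd  (counter 2, T2.r 2)
[9] T0.load  rd  (counter 2, T0.r 2)
[10] T2.cas  hit  (counter 3, T2.r 2)
[11] T0.cas  miss  (counter 3, T0.r 2)
[12] T0.load  rd  (counter 3, T0.r 3)
[13] T2.load  rd  (counter 3, T2.r 3)
[14] T2.cas  hit  (counter 4, T2.r 3)
[15] T2.load  rd  (counter 4, T2.r 4)
[16] T0.cas  miss  (counter 4, T0.r 3)
[17] T2.cas  hit  (counter 5, T2.r 4)
[18] T1.cas  miss  (counter 5, T1.r 2)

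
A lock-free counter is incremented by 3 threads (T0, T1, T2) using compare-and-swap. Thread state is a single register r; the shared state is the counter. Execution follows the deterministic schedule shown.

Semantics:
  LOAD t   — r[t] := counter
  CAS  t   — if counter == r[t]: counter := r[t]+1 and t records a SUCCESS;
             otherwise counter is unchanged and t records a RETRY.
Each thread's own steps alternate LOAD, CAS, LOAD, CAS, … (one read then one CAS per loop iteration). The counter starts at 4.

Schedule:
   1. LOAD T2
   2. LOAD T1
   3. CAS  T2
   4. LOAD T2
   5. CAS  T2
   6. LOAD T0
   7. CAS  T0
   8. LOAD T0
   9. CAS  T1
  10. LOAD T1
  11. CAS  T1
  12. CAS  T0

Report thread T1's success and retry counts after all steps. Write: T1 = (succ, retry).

step 1: T2 LOAD ⇒ load; ctr=4 reg=4
step 2: T1 LOAD ⇒ load; ctr=4 reg=4
step 3: T2 CAS ⇒ ok; ctr=5 reg=4
step 4: T2 LOAD ⇒ load; ctr=5 reg=5
step 5: T2 CAS ⇒ ok; ctr=6 reg=5
step 6: T0 LOAD ⇒ load; ctr=6 reg=6
step 7: T0 CAS ⇒ ok; ctr=7 reg=6
step 8: T0 LOAD ⇒ load; ctr=7 reg=7
step 9: T1 CAS ⇒ retry; ctr=7 reg=4
step 10: T1 LOAD ⇒ load; ctr=7 reg=7
step 11: T1 CAS ⇒ ok; ctr=8 reg=7
step 12: T0 CAS ⇒ retry; ctr=8 reg=7

T1 = (1, 1)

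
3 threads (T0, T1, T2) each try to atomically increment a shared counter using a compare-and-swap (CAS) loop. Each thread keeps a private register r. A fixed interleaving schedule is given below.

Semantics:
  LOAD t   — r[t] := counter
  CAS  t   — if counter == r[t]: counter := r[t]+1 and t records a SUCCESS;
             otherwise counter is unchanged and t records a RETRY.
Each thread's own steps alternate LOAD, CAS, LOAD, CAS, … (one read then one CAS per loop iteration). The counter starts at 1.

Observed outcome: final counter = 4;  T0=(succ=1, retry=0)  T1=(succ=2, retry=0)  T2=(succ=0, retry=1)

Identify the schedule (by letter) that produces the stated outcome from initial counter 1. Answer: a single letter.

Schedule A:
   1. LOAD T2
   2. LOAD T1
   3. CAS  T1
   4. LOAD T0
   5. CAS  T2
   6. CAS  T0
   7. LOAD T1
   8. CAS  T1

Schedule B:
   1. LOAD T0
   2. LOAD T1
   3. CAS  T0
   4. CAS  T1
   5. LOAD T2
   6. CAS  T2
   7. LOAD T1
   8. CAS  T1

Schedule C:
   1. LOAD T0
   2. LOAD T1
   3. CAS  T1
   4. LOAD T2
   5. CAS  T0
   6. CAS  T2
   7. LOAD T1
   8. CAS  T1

A

Run A:
[1] T2.load  rd  (counter 1, T2.r 1)
[2] T1.load  rd  (counter 1, T1.r 1)
[3] T1.cas  hit  (counter 2, T1.r 1)
[4] T0.load  rd  (counter 2, T0.r 2)
[5] T2.cas  miss  (counter 2, T2.r 1)
[6] T0.cas  hit  (counter 3, T0.r 2)
[7] T1.load  rd  (counter 3, T1.r 3)
[8] T1.cas  hit  (counter 4, T1.r 3)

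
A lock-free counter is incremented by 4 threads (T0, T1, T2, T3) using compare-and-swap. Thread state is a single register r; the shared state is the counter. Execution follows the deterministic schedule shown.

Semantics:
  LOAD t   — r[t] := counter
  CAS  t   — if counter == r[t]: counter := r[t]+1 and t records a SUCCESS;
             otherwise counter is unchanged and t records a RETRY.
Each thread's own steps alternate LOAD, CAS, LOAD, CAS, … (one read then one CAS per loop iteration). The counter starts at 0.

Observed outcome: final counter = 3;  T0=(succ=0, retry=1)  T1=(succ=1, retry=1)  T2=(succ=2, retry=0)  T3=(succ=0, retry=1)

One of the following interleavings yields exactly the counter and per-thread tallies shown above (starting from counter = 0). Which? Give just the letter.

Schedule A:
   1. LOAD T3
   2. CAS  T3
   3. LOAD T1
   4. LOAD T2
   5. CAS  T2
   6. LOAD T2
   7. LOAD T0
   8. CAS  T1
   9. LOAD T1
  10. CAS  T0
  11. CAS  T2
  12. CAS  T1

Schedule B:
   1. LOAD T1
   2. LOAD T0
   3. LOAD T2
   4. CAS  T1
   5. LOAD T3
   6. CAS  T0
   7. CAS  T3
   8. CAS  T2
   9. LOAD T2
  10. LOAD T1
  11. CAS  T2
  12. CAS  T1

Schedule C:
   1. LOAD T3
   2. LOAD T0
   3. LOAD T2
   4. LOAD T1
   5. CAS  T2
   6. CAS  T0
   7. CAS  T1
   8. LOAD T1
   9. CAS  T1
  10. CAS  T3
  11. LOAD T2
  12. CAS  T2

C

Simulating candidate C:
step 1: T3 LOAD ⇒ load; ctr=0 reg=0
step 2: T0 LOAD ⇒ load; ctr=0 reg=0
step 3: T2 LOAD ⇒ load; ctr=0 reg=0
step 4: T1 LOAD ⇒ load; ctr=0 reg=0
step 5: T2 CAS ⇒ ok; ctr=1 reg=0
step 6: T0 CAS ⇒ retry; ctr=1 reg=0
step 7: T1 CAS ⇒ retry; ctr=1 reg=0
step 8: T1 LOAD ⇒ load; ctr=1 reg=1
step 9: T1 CAS ⇒ ok; ctr=2 reg=1
step 10: T3 CAS ⇒ retry; ctr=2 reg=0
step 11: T2 LOAD ⇒ load; ctr=2 reg=2
step 12: T2 CAS ⇒ ok; ctr=3 reg=2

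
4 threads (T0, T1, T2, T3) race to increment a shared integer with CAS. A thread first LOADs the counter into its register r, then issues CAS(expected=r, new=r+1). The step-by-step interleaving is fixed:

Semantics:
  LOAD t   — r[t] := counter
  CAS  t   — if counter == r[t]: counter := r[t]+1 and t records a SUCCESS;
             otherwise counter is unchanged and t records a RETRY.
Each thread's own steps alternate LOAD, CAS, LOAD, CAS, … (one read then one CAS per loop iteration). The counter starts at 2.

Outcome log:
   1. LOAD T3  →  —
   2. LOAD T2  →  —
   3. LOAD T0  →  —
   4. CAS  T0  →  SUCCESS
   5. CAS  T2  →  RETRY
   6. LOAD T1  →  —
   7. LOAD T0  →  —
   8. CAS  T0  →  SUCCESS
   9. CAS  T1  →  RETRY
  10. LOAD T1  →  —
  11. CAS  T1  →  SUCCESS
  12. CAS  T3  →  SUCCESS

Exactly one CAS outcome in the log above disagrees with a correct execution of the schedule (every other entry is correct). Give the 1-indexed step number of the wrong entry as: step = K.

Reference trace:
#1 T3 reads 2
#2 T2 reads 2
#3 T0 reads 2
#4 T0 CAS(2→3) writes; counter now 3
#5 T2 CAS(2→3) fails; counter now 3
#6 T1 reads 3
#7 T0 reads 3
#8 T0 CAS(3→4) writes; counter now 4
#9 T1 CAS(3→4) fails; counter now 4
#10 T1 reads 4
#11 T1 CAS(4→5) writes; counter now 5
#12 T3 CAS(2→3) fails; counter now 5
Flip is step 12.

step = 12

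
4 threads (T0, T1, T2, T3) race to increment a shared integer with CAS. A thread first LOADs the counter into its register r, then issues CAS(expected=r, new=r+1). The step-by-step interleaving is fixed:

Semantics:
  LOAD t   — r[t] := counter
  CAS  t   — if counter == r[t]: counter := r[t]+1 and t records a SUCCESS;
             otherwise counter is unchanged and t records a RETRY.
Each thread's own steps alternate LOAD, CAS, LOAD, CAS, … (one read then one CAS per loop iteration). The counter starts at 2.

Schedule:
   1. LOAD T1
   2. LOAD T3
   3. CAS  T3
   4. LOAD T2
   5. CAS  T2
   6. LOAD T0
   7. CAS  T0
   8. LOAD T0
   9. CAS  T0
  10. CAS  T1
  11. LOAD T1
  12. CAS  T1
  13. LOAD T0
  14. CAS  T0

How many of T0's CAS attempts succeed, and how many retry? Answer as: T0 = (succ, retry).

#1 T1 reads 2
#2 T3 reads 2
#3 T3 CAS(2→3) writes; counter now 3
#4 T2 reads 3
#5 T2 CAS(3→4) writes; counter now 4
#6 T0 reads 4
#7 T0 CAS(4→5) writes; counter now 5
#8 T0 reads 5
#9 T0 CAS(5→6) writes; counter now 6
#10 T1 CAS(2→3) fails; counter now 6
#11 T1 reads 6
#12 T1 CAS(6→7) writes; counter now 7
#13 T0 reads 7
#14 T0 CAS(7→8) writes; counter now 8

T0 = (3, 0)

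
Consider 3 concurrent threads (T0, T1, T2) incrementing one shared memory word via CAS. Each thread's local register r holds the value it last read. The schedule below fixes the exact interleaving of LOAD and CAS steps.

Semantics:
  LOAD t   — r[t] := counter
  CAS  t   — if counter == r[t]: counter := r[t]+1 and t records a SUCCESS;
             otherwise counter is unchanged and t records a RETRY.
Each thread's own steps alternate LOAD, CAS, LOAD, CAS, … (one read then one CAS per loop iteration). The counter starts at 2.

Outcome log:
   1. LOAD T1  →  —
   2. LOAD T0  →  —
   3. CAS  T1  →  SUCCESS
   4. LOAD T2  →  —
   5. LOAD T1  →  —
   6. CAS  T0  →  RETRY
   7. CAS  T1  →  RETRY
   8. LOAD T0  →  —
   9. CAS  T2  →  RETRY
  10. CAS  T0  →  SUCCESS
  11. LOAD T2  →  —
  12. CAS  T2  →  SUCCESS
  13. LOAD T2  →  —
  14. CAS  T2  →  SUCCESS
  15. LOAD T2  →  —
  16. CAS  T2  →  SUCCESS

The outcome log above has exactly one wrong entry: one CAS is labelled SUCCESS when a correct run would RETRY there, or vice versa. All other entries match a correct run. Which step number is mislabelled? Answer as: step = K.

step = 7

Reference trace:
T1 LOAD — after: cnt=2, r=2 — load
T0 LOAD — after: cnt=2, r=2 — load
T1 CAS — after: cnt=3, r=2 — ok
T2 LOAD — after: cnt=3, r=3 — load
T1 LOAD — after: cnt=3, r=3 — load
T0 CAS — after: cnt=3, r=2 — retry
T1 CAS — after: cnt=4, r=3 — ok
T0 LOAD — after: cnt=4, r=4 — load
T2 CAS — after: cnt=4, r=3 — retry
T0 CAS — after: cnt=5, r=4 — ok
T2 LOAD — after: cnt=5, r=5 — load
T2 CAS — after: cnt=6, r=5 — ok
T2 LOAD — after: cnt=6, r=6 — load
T2 CAS — after: cnt=7, r=6 — ok
T2 LOAD — after: cnt=7, r=7 — load
T2 CAS — after: cnt=8, r=7 — ok
Flip is step 7.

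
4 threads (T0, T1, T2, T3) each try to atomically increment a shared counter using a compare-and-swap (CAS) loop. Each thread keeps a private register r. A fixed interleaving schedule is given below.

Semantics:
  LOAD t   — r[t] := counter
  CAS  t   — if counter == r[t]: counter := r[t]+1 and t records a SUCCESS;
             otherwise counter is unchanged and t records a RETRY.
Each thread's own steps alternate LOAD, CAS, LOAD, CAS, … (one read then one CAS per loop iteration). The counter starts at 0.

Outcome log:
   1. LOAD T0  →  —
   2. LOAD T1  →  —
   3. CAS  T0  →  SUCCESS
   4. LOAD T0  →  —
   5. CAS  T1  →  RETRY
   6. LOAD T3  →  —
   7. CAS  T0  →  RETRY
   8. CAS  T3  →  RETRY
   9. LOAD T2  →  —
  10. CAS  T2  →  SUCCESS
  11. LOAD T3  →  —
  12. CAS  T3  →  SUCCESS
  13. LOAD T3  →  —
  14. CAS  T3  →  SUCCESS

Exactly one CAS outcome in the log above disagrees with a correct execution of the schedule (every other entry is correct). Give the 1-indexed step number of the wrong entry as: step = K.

Correct run:
T0 LOAD — after: cnt=0, r=0 — load
T1 LOAD — after: cnt=0, r=0 — load
T0 CAS — after: cnt=1, r=0 — ok
T0 LOAD — after: cnt=1, r=1 — load
T1 CAS — after: cnt=1, r=0 — retry
T3 LOAD — after: cnt=1, r=1 — load
T0 CAS — after: cnt=2, r=1 — ok
T3 CAS — after: cnt=2, r=1 — retry
T2 LOAD — after: cnt=2, r=2 — load
T2 CAS — after: cnt=3, r=2 — ok
T3 LOAD — after: cnt=3, r=3 — load
T3 CAS — after: cnt=4, r=3 — ok
T3 LOAD — after: cnt=4, r=4 — load
T3 CAS — after: cnt=5, r=4 — ok
Log disagrees first at step 7.

step = 7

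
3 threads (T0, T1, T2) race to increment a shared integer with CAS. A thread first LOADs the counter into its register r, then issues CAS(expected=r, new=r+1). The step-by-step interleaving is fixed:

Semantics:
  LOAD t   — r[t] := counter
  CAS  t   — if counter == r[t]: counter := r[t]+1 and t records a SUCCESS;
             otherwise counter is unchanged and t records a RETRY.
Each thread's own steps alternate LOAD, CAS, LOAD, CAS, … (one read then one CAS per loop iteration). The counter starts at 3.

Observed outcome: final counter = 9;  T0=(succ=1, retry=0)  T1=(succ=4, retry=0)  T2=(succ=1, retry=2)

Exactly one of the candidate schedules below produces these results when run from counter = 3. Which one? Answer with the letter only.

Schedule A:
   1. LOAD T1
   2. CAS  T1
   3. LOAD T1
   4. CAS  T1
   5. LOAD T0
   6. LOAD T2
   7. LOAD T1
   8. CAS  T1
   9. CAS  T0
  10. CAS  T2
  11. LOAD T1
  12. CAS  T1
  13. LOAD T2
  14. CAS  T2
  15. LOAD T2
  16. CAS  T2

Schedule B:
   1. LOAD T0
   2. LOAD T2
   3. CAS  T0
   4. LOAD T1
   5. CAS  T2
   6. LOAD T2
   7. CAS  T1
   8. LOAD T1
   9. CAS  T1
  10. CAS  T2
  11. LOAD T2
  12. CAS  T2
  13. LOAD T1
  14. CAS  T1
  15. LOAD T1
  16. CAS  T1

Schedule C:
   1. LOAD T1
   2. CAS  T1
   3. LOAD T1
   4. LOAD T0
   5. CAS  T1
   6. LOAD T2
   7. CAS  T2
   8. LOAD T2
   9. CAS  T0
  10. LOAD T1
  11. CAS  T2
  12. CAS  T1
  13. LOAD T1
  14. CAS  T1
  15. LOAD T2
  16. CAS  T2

B

Run B:
1. LOAD T0 → mem=3 r[T0]=3 [LOAD]
2. LOAD T2 → mem=3 r[T2]=3 [LOAD]
3. CAS T0 → mem=4 r[T0]=3 [OK]
4. LOAD T1 → mem=4 r[T1]=4 [LOAD]
5. CAS T2 → mem=4 r[T2]=3 [RETRY]
6. LOAD T2 → mem=4 r[T2]=4 [LOAD]
7. CAS T1 → mem=5 r[T1]=4 [OK]
8. LOAD T1 → mem=5 r[T1]=5 [LOAD]
9. CAS T1 → mem=6 r[T1]=5 [OK]
10. CAS T2 → mem=6 r[T2]=4 [RETRY]
11. LOAD T2 → mem=6 r[T2]=6 [LOAD]
12. CAS T2 → mem=7 r[T2]=6 [OK]
13. LOAD T1 → mem=7 r[T1]=7 [LOAD]
14. CAS T1 → mem=8 r[T1]=7 [OK]
15. LOAD T1 → mem=8 r[T1]=8 [LOAD]
16. CAS T1 → mem=9 r[T1]=8 [OK]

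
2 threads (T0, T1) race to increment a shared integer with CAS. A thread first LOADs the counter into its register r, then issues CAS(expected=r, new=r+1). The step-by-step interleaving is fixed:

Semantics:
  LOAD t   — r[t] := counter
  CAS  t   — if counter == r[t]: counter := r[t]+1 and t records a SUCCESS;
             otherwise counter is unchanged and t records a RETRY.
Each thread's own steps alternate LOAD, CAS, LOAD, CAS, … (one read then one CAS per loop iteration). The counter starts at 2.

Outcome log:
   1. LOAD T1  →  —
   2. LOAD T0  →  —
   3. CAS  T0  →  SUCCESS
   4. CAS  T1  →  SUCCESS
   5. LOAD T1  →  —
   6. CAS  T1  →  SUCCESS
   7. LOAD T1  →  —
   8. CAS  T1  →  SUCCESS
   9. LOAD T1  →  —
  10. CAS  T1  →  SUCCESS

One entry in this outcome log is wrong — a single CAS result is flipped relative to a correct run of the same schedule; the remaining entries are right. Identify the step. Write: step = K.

step = 4

Re-executing:
#1 T1 reads 2
#2 T0 reads 2
#3 T0 CAS(2→3) writes; counter now 3
#4 T1 CAS(2→3) fails; counter now 3
#5 T1 reads 3
#6 T1 CAS(3→4) writes; counter now 4
#7 T1 reads 4
#8 T1 CAS(4→5) writes; counter now 5
#9 T1 reads 5
#10 T1 CAS(5→6) writes; counter now 6
Flip is step 4.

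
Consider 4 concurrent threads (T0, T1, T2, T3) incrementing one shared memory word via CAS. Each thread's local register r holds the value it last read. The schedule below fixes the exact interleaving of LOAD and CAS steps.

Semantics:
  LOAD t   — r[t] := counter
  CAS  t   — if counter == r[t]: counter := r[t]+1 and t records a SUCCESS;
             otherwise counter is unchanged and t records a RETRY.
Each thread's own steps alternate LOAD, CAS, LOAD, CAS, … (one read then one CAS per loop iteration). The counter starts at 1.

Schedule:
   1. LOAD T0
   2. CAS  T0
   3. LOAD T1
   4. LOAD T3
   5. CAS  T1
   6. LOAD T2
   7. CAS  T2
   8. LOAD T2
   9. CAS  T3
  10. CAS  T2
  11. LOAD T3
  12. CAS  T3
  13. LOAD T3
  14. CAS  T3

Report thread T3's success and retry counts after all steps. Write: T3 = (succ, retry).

T3 = (2, 1)

   1) LOAD T0:  M=1  r_T0=1
   2) CAS  T0:  M=2  r_T0=1 ✓
   3) LOAD T1:  M=2  r_T1=2
   4) LOAD T3:  M=2  r_T3=2
   5) CAS  T1:  M=3  r_T1=2 ✓
   6) LOAD T2:  M=3  r_T2=3
   7) CAS  T2:  M=4  r_T2=3 ✓
   8) LOAD T2:  M=4  r_T2=4
   9) CAS  T3:  M=4  r_T3=2 ✗
  10) CAS  T2:  M=5  r_T2=4 ✓
  11) LOAD T3:  M=5  r_T3=5
  12) CAS  T3:  M=6  r_T3=5 ✓
  13) LOAD T3:  M=6  r_T3=6
  14) CAS  T3:  M=7  r_T3=6 ✓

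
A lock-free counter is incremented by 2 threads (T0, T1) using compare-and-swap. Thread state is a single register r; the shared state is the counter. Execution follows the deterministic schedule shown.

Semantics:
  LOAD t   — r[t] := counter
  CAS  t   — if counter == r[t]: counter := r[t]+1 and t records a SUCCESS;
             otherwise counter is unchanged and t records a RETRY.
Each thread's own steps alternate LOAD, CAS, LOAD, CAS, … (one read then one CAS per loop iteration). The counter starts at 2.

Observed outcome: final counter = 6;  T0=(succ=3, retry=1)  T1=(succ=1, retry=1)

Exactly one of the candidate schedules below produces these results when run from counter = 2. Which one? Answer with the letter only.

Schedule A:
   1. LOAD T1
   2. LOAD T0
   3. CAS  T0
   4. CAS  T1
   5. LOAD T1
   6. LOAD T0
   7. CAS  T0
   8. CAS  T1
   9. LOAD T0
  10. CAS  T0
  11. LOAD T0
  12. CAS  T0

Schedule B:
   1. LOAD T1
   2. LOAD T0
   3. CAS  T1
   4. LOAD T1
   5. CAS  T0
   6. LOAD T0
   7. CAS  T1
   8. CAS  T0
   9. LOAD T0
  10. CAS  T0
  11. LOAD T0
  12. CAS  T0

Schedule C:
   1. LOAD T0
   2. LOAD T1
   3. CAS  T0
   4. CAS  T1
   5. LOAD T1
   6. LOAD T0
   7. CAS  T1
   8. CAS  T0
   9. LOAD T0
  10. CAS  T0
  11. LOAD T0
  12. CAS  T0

Simulating candidate C:
1. LOAD T0 → mem=2 r[T0]=2 [LOAD]
2. LOAD T1 → mem=2 r[T1]=2 [LOAD]
3. CAS T0 → mem=3 r[T0]=2 [OK]
4. CAS T1 → mem=3 r[T1]=2 [RETRY]
5. LOAD T1 → mem=3 r[T1]=3 [LOAD]
6. LOAD T0 → mem=3 r[T0]=3 [LOAD]
7. CAS T1 → mem=4 r[T1]=3 [OK]
8. CAS T0 → mem=4 r[T0]=3 [RETRY]
9. LOAD T0 → mem=4 r[T0]=4 [LOAD]
10. CAS T0 → mem=5 r[T0]=4 [OK]
11. LOAD T0 → mem=5 r[T0]=5 [LOAD]
12. CAS T0 → mem=6 r[T0]=5 [OK]

C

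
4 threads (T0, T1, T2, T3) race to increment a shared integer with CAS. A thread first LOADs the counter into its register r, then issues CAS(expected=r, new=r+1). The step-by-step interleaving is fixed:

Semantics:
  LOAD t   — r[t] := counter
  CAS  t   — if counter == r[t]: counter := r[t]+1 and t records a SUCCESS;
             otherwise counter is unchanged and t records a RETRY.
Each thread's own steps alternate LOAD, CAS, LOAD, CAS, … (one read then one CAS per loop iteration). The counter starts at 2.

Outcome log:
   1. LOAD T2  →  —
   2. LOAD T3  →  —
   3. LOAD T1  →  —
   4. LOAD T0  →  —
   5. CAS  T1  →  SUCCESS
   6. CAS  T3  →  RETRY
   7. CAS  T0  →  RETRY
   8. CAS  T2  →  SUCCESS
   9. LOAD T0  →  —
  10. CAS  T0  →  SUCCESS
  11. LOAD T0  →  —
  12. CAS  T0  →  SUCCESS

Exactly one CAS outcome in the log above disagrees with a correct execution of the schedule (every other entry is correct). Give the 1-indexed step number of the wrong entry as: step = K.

Correct run:
step 1: T2 LOAD ⇒ load; ctr=2 reg=2
step 2: T3 LOAD ⇒ load; ctr=2 reg=2
step 3: T1 LOAD ⇒ load; ctr=2 reg=2
step 4: T0 LOAD ⇒ load; ctr=2 reg=2
step 5: T1 CAS ⇒ ok; ctr=3 reg=2
step 6: T3 CAS ⇒ retry; ctr=3 reg=2
step 7: T0 CAS ⇒ retry; ctr=3 reg=2
step 8: T2 CAS ⇒ retry; ctr=3 reg=2
step 9: T0 LOAD ⇒ load; ctr=3 reg=3
step 10: T0 CAS ⇒ ok; ctr=4 reg=3
step 11: T0 LOAD ⇒ load; ctr=4 reg=4
step 12: T0 CAS ⇒ ok; ctr=5 reg=4
Log disagrees first at step 8.

step = 8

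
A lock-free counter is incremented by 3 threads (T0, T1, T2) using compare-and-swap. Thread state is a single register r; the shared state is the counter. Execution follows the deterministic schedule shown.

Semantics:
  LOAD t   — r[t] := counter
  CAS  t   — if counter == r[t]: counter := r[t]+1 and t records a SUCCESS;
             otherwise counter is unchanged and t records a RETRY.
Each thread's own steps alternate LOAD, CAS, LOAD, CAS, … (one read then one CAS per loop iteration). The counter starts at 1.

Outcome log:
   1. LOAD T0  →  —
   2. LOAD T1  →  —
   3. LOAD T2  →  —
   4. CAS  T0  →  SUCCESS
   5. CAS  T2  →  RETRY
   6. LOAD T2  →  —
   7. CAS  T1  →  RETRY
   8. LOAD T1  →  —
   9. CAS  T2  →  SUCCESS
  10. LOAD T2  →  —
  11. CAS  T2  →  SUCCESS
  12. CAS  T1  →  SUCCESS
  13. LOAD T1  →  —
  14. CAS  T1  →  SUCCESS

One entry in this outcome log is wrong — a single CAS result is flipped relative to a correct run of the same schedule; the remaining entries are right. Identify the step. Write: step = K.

Correct run:
[1] T0.load  rd  (counter 1, T0.r 1)
[2] T1.load  rd  (counter 1, T1.r 1)
[3] T2.load  rd  (counter 1, T2.r 1)
[4] T0.cas  hit  (counter 2, T0.r 1)
[5] T2.cas  miss  (counter 2, T2.r 1)
[6] T2.load  rd  (counter 2, T2.r 2)
[7] T1.cas  miss  (counter 2, T1.r 1)
[8] T1.load  rd  (counter 2, T1.r 2)
[9] T2.cas  hit  (counter 3, T2.r 2)
[10] T2.load  rd  (counter 3, T2.r 3)
[11] T2.cas  hit  (counter 4, T2.r 3)
[12] T1.cas  miss  (counter 4, T1.r 2)
[13] T1.load  rd  (counter 4, T1.r 4)
[14] T1.cas  hit  (counter 5, T1.r 4)
Log disagrees first at step 12.

step = 12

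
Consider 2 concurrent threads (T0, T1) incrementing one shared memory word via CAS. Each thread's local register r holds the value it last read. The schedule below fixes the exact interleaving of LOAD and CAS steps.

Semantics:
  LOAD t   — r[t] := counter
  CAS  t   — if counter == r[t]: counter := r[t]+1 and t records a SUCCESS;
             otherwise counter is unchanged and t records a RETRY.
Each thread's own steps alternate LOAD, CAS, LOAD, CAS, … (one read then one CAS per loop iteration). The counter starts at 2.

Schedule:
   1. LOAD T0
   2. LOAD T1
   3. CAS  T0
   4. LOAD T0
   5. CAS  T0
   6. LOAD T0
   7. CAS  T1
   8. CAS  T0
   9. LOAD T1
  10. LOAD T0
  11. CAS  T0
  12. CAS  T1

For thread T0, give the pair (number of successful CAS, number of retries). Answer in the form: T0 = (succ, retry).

   1) LOAD T0:  M=2  r_T0=2
   2) LOAD T1:  M=2  r_T1=2
   3) CAS  T0:  M=3  r_T0=2 ✓
   4) LOAD T0:  M=3  r_T0=3
   5) CAS  T0:  M=4  r_T0=3 ✓
   6) LOAD T0:  M=4  r_T0=4
   7) CAS  T1:  M=4  r_T1=2 ✗
   8) CAS  T0:  M=5  r_T0=4 ✓
   9) LOAD T1:  M=5  r_T1=5
  10) LOAD T0:  M=5  r_T0=5
  11) CAS  T0:  M=6  r_T0=5 ✓
  12) CAS  T1:  M=6  r_T1=5 ✗

T0 = (4, 0)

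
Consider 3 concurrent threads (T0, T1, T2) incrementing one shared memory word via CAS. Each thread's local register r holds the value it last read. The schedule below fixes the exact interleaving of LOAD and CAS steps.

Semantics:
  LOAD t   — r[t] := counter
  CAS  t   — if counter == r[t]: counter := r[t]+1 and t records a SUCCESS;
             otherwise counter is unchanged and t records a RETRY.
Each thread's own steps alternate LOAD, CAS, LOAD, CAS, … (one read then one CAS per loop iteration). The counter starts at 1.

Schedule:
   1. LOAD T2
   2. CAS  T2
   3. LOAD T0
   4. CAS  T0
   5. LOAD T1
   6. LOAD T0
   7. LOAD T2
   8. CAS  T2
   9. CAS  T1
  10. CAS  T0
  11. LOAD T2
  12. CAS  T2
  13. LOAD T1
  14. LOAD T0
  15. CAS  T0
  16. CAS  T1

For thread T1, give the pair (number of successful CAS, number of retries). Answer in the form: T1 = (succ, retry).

T1 = (0, 2)

[1] T2.load  rd  (counter 1, T2.r 1)
[2] T2.cas  hit  (counter 2, T2.r 1)
[3] T0.load  rd  (counter 2, T0.r 2)
[4] T0.cas  hit  (counter 3, T0.r 2)
[5] T1.load  rd  (counter 3, T1.r 3)
[6] T0.load  rd  (counter 3, T0.r 3)
[7] T2.load  rd  (counter 3, T2.r 3)
[8] T2.cas  hit  (counter 4, T2.r 3)
[9] T1.cas  miss  (counter 4, T1.r 3)
[10] T0.cas  miss  (counter 4, T0.r 3)
[11] T2.load  rd  (counter 4, T2.r 4)
[12] T2.cas  hit  (counter 5, T2.r 4)
[13] T1.load  rd  (counter 5, T1.r 5)
[14] T0.load  rd  (counter 5, T0.r 5)
[15] T0.cas  hit  (counter 6, T0.r 5)
[16] T1.cas  miss  (counter 6, T1.r 5)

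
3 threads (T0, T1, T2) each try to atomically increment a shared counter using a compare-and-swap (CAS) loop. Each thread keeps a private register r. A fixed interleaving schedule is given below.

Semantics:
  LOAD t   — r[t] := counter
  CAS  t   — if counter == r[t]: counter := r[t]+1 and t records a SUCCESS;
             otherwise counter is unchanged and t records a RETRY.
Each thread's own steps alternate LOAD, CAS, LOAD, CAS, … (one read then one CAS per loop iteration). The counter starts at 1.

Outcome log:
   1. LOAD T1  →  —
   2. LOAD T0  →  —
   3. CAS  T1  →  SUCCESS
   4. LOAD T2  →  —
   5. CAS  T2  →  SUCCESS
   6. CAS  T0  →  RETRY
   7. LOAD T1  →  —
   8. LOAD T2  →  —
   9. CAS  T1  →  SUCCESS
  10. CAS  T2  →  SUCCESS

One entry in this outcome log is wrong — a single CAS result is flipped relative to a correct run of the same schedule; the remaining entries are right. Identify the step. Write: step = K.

Re-executing:
step 1: T1 LOAD ⇒ load; ctr=1 reg=1
step 2: T0 LOAD ⇒ load; ctr=1 reg=1
step 3: T1 CAS ⇒ ok; ctr=2 reg=1
step 4: T2 LOAD ⇒ load; ctr=2 reg=2
step 5: T2 CAS ⇒ ok; ctr=3 reg=2
step 6: T0 CAS ⇒ retry; ctr=3 reg=1
step 7: T1 LOAD ⇒ load; ctr=3 reg=3
step 8: T2 LOAD ⇒ load; ctr=3 reg=3
step 9: T1 CAS ⇒ ok; ctr=4 reg=3
step 10: T2 CAS ⇒ retry; ctr=4 reg=3
Flip is step 10.

step = 10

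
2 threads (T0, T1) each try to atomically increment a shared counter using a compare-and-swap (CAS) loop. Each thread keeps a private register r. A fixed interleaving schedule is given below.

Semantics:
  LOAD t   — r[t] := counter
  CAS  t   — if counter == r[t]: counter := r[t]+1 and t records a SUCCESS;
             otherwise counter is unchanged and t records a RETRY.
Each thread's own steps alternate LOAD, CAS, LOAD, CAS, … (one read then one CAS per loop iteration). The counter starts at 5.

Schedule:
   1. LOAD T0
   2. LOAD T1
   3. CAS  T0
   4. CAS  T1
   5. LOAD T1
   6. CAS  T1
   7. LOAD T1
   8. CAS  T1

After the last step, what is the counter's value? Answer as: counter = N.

   1) LOAD T0:  M=5  r_T0=5
   2) LOAD T1:  M=5  r_T1=5
   3) CAS  T0:  M=6  r_T0=5 ✓
   4) CAS  T1:  M=6  r_T1=5 ✗
   5) LOAD T1:  M=6  r_T1=6
   6) CAS  T1:  M=7  r_T1=6 ✓
   7) LOAD T1:  M=7  r_T1=7
   8) CAS  T1:  M=8  r_T1=7 ✓

counter = 8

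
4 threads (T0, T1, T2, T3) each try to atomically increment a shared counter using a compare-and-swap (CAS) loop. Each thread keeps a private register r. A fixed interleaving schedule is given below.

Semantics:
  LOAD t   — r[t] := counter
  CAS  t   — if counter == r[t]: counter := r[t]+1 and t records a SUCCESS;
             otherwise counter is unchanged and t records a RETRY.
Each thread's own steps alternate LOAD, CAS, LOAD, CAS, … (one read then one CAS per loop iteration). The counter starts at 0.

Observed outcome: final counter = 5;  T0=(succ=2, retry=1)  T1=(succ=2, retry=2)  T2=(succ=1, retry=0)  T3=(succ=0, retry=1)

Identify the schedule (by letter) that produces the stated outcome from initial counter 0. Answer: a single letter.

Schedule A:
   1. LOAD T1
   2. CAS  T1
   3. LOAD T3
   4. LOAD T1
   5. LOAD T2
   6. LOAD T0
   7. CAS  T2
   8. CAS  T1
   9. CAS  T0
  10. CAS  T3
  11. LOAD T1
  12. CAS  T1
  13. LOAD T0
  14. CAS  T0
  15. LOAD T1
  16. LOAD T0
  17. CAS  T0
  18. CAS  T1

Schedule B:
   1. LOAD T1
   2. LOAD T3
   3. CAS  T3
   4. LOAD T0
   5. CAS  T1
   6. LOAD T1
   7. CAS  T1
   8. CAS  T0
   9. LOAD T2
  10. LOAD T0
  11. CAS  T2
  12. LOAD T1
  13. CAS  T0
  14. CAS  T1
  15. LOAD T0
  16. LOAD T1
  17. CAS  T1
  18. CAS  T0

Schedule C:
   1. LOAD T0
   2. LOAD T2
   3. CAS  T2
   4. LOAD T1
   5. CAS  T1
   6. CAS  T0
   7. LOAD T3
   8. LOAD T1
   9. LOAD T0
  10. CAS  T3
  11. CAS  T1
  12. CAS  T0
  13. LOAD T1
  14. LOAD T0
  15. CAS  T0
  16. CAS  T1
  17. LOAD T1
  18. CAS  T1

A

Tracing schedule A:
step 1: T1 LOAD ⇒ load; ctr=0 reg=0
step 2: T1 CAS ⇒ ok; ctr=1 reg=0
step 3: T3 LOAD ⇒ load; ctr=1 reg=1
step 4: T1 LOAD ⇒ load; ctr=1 reg=1
step 5: T2 LOAD ⇒ load; ctr=1 reg=1
step 6: T0 LOAD ⇒ load; ctr=1 reg=1
step 7: T2 CAS ⇒ ok; ctr=2 reg=1
step 8: T1 CAS ⇒ retry; ctr=2 reg=1
step 9: T0 CAS ⇒ retry; ctr=2 reg=1
step 10: T3 CAS ⇒ retry; ctr=2 reg=1
step 11: T1 LOAD ⇒ load; ctr=2 reg=2
step 12: T1 CAS ⇒ ok; ctr=3 reg=2
step 13: T0 LOAD ⇒ load; ctr=3 reg=3
step 14: T0 CAS ⇒ ok; ctr=4 reg=3
step 15: T1 LOAD ⇒ load; ctr=4 reg=4
step 16: T0 LOAD ⇒ load; ctr=4 reg=4
step 17: T0 CAS ⇒ ok; ctr=5 reg=4
step 18: T1 CAS ⇒ retry; ctr=5 reg=4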